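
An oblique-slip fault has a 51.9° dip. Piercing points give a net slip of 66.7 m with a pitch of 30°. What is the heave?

20.6 m

dip-slip = net slip × sin(rake) = 66.7 m × sin(30°) = 33.35 m
heave = dip-slip × cos(dip) = 33.35 × cos(51.9°) = 20.6 m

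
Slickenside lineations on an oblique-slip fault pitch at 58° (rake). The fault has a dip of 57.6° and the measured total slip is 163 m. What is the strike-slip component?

strike-slip = net slip × cos(rake) = 163 m × cos(58°) = 86.4 m

86.4 m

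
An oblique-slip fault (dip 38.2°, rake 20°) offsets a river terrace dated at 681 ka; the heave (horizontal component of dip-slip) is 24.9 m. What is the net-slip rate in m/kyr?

0.136 m/kyr

dip-slip = heave / cos(dip) = 24.9 / cos(38.2°) = 31.69 m
net slip = dip-slip / sin(rake) = 31.69 / sin(20°) = 92.64 m
rate = 92.64 m / 681 ka = 0.000136 m/yr = 0.136 m/kyr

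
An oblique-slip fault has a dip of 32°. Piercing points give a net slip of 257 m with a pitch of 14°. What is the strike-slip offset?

249 m

strike-slip = net slip × cos(rake) = 257 m × cos(14°) = 249 m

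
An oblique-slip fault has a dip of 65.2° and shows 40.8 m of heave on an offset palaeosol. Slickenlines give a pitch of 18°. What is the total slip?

315 m

dip-slip = heave / cos(dip) = 40.8 / cos(65.2°) = 97.27 m
net slip = dip-slip / sin(rake) = 97.27 / sin(18°) = 315 m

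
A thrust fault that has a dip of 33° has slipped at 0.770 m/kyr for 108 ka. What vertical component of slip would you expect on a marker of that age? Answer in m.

dip-slip = rate × time = 0.770 m/kyr × 108 ka = 83.16 m
throw = dip-slip × sin(dip) = 83.16 × sin(33°) = 45.3 m

45.3 m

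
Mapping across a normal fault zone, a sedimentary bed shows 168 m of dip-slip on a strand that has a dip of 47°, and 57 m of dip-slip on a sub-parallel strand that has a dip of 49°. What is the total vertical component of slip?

166 m

throw_A = 168 × sin(47°) = 122.9 m
throw_B = 57 × sin(49°) = 43.02 m
total = 122.9 + 43.02 = 166 m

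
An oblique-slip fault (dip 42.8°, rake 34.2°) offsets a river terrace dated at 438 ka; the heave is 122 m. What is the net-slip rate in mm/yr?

0.675 mm/yr

dip-slip = heave / cos(dip) = 122 / cos(42.8°) = 166.3 m
net slip = dip-slip / sin(rake) = 166.3 / sin(34.2°) = 295.8 m
rate = 295.8 m / 438 ka = 0.000675 m/yr = 0.675 mm/yr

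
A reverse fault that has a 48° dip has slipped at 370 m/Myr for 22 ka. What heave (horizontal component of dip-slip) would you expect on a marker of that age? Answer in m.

dip-slip = rate × time = 370 m/Myr × 22 ka = 8.140 m
heave = dip-slip × cos(dip) = 8.140 × cos(48°) = 5.45 m

5.45 m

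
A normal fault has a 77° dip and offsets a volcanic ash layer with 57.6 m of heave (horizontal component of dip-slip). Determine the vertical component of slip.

throw = heave × tan(dip) = 57.6 × tan(77°) = 249 m

249 m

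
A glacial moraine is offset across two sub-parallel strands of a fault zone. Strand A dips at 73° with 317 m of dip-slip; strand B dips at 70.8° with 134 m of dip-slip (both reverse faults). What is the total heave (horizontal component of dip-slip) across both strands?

heave_A = 317 × cos(73°) = 92.68 m
heave_B = 134 × cos(70.8°) = 44.07 m
total = 92.68 + 44.07 = 137 m

137 m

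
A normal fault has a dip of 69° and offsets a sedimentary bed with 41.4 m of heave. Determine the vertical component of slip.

throw = heave × tan(dip) = 41.4 × tan(69°) = 108 m

108 m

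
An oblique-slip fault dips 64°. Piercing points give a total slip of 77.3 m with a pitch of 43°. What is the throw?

47.4 m

dip-slip = net slip × sin(rake) = 77.3 m × sin(43°) = 52.72 m
throw = dip-slip × sin(dip) = 52.72 × sin(64°) = 47.4 m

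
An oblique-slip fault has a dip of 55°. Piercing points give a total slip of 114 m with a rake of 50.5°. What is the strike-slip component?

72.5 m

strike-slip = net slip × cos(rake) = 114 m × cos(50.5°) = 72.5 m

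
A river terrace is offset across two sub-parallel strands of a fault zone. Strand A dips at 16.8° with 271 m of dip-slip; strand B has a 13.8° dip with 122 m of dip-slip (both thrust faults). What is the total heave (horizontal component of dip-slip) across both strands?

378 m

heave_A = 271 × cos(16.8°) = 259.4 m
heave_B = 122 × cos(13.8°) = 118.5 m
total = 259.4 + 118.5 = 378 m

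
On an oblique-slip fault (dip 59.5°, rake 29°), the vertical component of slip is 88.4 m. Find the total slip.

212 m

dip-slip = throw / sin(dip) = 88.4 / sin(59.5°) = 102.6 m
net slip = dip-slip / sin(rake) = 102.6 / sin(29°) = 212 m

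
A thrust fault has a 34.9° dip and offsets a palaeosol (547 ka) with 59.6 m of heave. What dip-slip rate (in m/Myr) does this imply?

133 m/Myr

dip-slip = heave / cos(dip) = 59.6 m / cos(34.9°) = 72.67 m
rate = 72.67 m / 547 ka = 0.000133 m/yr = 133 m/Myr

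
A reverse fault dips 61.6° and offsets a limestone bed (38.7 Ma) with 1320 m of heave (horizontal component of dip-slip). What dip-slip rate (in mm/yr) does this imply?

dip-slip = heave / cos(dip) = 1320 m / cos(61.6°) = 2775 m
rate = 2775 m / 38.7 Ma = 0.0000717 m/yr = 0.0717 mm/yr

0.0717 mm/yr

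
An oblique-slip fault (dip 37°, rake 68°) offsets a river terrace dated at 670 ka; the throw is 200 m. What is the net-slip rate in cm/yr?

dip-slip = throw / sin(dip) = 200 / sin(37°) = 332.3 m
net slip = dip-slip / sin(rake) = 332.3 / sin(68°) = 358.4 m
rate = 358.4 m / 670 ka = 0.000535 m/yr = 0.0535 cm/yr

0.0535 cm/yr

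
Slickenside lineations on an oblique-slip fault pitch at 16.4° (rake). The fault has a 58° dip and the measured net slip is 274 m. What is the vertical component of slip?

dip-slip = net slip × sin(rake) = 274 m × sin(16.4°) = 77.36 m
throw = dip-slip × sin(dip) = 77.36 × sin(58°) = 65.6 m

65.6 m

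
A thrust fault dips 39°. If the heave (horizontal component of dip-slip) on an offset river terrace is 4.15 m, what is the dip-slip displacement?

5.34 m

dip-slip = heave / cos(dip) = 4.15 / cos(39°) = 5.34 m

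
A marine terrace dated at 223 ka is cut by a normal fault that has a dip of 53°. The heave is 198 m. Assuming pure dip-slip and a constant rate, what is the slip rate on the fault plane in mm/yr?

1.48 mm/yr

dip-slip = heave / cos(dip) = 198 m / cos(53°) = 329 m
rate = 329 m / 223 ka = 0.00148 m/yr = 1.48 mm/yr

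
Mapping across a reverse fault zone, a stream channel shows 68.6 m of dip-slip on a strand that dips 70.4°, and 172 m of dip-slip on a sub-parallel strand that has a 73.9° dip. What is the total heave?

70.7 m

heave_A = 68.6 × cos(70.4°) = 23.01 m
heave_B = 172 × cos(73.9°) = 47.70 m
total = 23.01 + 47.70 = 70.7 m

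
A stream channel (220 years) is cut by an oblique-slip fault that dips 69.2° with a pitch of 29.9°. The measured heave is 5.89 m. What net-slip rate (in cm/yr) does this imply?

dip-slip = heave / cos(dip) = 5.89 / cos(69.2°) = 16.59 m
net slip = dip-slip / sin(rake) = 16.59 / sin(29.9°) = 33.27 m
rate = 33.27 m / 220 years = 0.151 m/yr = 15.1 cm/yr

15.1 cm/yr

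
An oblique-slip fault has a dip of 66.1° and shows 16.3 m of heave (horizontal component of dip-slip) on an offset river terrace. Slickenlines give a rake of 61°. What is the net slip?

dip-slip = heave / cos(dip) = 16.3 / cos(66.1°) = 40.23 m
net slip = dip-slip / sin(rake) = 40.23 / sin(61°) = 46 m

46 m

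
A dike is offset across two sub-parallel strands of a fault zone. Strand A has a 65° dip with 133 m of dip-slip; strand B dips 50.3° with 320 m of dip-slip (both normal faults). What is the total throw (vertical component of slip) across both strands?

throw_A = 133 × sin(65°) = 120.5 m
throw_B = 320 × sin(50.3°) = 246.2 m
total = 120.5 + 246.2 = 367 m

367 m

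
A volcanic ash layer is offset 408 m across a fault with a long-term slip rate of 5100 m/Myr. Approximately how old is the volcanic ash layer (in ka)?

80 ka

age = offset / rate = 408 m / (5100 m/Myr) = 80000 yr = 80 ka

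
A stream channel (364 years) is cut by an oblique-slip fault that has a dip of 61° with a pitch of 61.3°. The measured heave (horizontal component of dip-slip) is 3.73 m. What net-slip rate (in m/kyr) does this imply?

24.1 m/kyr

dip-slip = heave / cos(dip) = 3.73 / cos(61°) = 7.694 m
net slip = dip-slip / sin(rake) = 7.694 / sin(61.3°) = 8.771 m
rate = 8.771 m / 364 years = 0.0241 m/yr = 24.1 m/kyr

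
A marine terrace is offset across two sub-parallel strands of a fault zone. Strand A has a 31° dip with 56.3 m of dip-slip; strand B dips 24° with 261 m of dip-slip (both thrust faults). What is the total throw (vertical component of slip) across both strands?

135 m

throw_A = 56.3 × sin(31°) = 29 m
throw_B = 261 × sin(24°) = 106.2 m
total = 29 + 106.2 = 135 m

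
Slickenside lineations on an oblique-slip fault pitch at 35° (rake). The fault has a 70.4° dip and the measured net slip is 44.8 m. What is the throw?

dip-slip = net slip × sin(rake) = 44.8 m × sin(35°) = 25.70 m
throw = dip-slip × sin(dip) = 25.70 × sin(70.4°) = 24.2 m

24.2 m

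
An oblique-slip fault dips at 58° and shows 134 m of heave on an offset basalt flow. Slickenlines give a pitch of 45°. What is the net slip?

358 m

dip-slip = heave / cos(dip) = 134 / cos(58°) = 252.9 m
net slip = dip-slip / sin(rake) = 252.9 / sin(45°) = 358 m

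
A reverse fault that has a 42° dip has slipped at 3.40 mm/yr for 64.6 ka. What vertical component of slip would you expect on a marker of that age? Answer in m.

dip-slip = rate × time = 3.40 mm/yr × 64.6 ka = 219.6 m
throw = dip-slip × sin(dip) = 219.6 × sin(42°) = 147 m

147 m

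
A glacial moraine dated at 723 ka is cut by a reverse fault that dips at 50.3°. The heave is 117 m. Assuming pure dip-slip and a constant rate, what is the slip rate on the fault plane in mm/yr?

dip-slip = heave / cos(dip) = 117 m / cos(50.3°) = 183.2 m
rate = 183.2 m / 723 ka = 0.000253 m/yr = 0.253 mm/yr

0.253 mm/yr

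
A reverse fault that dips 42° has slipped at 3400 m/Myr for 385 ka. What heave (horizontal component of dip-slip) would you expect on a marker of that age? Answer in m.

dip-slip = rate × time = 3400 m/Myr × 385 ka = 1309 m
heave = dip-slip × cos(dip) = 1309 × cos(42°) = 973 m

973 m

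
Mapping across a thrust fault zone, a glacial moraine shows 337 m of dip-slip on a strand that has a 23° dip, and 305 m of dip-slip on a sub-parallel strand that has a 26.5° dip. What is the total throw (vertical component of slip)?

268 m

throw_A = 337 × sin(23°) = 131.7 m
throw_B = 305 × sin(26.5°) = 136.1 m
total = 131.7 + 136.1 = 268 m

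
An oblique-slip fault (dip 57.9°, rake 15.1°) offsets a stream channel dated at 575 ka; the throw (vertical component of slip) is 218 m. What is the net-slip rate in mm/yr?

dip-slip = throw / sin(dip) = 218 / sin(57.9°) = 257.3 m
net slip = dip-slip / sin(rake) = 257.3 / sin(15.1°) = 987.9 m
rate = 987.9 m / 575 ka = 0.00172 m/yr = 1.72 mm/yr

1.72 mm/yr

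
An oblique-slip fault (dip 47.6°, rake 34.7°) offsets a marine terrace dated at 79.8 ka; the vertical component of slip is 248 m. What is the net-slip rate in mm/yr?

7.39 mm/yr

dip-slip = throw / sin(dip) = 248 / sin(47.6°) = 335.8 m
net slip = dip-slip / sin(rake) = 335.8 / sin(34.7°) = 589.9 m
rate = 589.9 m / 79.8 ka = 0.00739 m/yr = 7.39 mm/yr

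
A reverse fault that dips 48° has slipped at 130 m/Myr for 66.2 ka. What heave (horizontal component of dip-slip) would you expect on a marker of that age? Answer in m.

dip-slip = rate × time = 130 m/Myr × 66.2 ka = 8.606 m
heave = dip-slip × cos(dip) = 8.606 × cos(48°) = 5.76 m

5.76 m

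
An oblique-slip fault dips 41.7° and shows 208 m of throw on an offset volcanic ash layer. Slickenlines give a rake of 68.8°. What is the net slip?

335 m

dip-slip = throw / sin(dip) = 208 / sin(41.7°) = 312.7 m
net slip = dip-slip / sin(rake) = 312.7 / sin(68.8°) = 335 m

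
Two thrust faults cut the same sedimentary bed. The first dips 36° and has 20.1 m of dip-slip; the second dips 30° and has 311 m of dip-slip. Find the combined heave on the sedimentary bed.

286 m

heave_A = 20.1 × cos(36°) = 16.26 m
heave_B = 311 × cos(30°) = 269.3 m
total = 16.26 + 269.3 = 286 m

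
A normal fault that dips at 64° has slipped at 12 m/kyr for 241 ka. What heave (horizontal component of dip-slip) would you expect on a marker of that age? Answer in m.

dip-slip = rate × time = 12 m/kyr × 241 ka = 2892 m
heave = dip-slip × cos(dip) = 2892 × cos(64°) = 1270 m

1270 m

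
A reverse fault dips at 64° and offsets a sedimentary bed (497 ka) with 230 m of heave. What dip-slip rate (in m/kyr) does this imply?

1.06 m/kyr

dip-slip = heave / cos(dip) = 230 m / cos(64°) = 524.7 m
rate = 524.7 m / 497 ka = 0.00106 m/yr = 1.06 m/kyr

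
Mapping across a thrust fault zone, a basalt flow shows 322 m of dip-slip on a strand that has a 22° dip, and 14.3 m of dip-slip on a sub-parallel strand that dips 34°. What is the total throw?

129 m

throw_A = 322 × sin(22°) = 120.6 m
throw_B = 14.3 × sin(34°) = 7.996 m
total = 120.6 + 7.996 = 129 m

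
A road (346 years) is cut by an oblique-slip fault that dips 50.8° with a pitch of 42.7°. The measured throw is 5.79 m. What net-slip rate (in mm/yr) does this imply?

dip-slip = throw / sin(dip) = 5.79 / sin(50.8°) = 7.472 m
net slip = dip-slip / sin(rake) = 7.472 / sin(42.7°) = 11.02 m
rate = 11.02 m / 346 years = 0.0318 m/yr = 31.8 mm/yr

31.8 mm/yr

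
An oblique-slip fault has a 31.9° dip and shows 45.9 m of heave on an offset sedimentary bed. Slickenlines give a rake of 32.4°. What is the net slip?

101 m

dip-slip = heave / cos(dip) = 45.9 / cos(31.9°) = 54.07 m
net slip = dip-slip / sin(rake) = 54.07 / sin(32.4°) = 101 m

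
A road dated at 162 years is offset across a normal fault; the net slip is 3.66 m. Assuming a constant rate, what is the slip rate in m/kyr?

22.6 m/kyr

rate = 3.66 m / 162 years = 0.0226 m/yr = 22.6 m/kyr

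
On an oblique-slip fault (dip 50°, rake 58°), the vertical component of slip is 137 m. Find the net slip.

dip-slip = throw / sin(dip) = 137 / sin(50°) = 178.8 m
net slip = dip-slip / sin(rake) = 178.8 / sin(58°) = 211 m

211 m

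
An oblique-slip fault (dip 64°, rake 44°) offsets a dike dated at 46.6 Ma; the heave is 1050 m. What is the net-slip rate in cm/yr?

0.00740 cm/yr

dip-slip = heave / cos(dip) = 1050 / cos(64°) = 2395 m
net slip = dip-slip / sin(rake) = 2395 / sin(44°) = 3448 m
rate = 3448 m / 46.6 Ma = 0.0000740 m/yr = 0.00740 cm/yr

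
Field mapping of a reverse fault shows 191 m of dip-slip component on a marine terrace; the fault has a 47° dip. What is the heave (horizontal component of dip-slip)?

130 m

heave = dip-slip × cos(dip) = 191 m × cos(47°) = 130 m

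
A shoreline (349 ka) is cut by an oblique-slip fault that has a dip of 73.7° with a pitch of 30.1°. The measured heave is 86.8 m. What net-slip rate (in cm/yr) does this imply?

dip-slip = heave / cos(dip) = 86.8 / cos(73.7°) = 309.3 m
net slip = dip-slip / sin(rake) = 309.3 / sin(30.1°) = 616.7 m
rate = 616.7 m / 349 ka = 0.00177 m/yr = 0.177 cm/yr

0.177 cm/yr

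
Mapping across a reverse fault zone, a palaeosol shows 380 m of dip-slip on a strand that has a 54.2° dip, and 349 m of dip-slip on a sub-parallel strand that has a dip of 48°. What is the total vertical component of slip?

throw_A = 380 × sin(54.2°) = 308.2 m
throw_B = 349 × sin(48°) = 259.4 m
total = 308.2 + 259.4 = 568 m

568 m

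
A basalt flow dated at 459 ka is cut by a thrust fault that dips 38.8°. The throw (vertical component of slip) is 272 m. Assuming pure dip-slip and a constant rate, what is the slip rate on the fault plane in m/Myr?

dip-slip = throw / sin(dip) = 272 m / sin(38.8°) = 434.1 m
rate = 434.1 m / 459 ka = 0.000946 m/yr = 946 m/Myr

946 m/Myr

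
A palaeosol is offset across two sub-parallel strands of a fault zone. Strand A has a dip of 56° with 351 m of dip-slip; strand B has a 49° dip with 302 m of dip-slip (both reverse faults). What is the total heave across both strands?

394 m

heave_A = 351 × cos(56°) = 196.3 m
heave_B = 302 × cos(49°) = 198.1 m
total = 196.3 + 198.1 = 394 m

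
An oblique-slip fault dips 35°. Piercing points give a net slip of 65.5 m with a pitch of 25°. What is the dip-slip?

27.7 m

dip-slip = net slip × sin(rake) = 65.5 m × sin(25°) = 27.7 m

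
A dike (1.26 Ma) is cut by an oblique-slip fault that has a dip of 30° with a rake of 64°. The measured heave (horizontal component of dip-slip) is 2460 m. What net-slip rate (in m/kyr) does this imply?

2.51 m/kyr

dip-slip = heave / cos(dip) = 2460 / cos(30°) = 2841 m
net slip = dip-slip / sin(rake) = 2841 / sin(64°) = 3160 m
rate = 3160 m / 1.26 Ma = 0.00251 m/yr = 2.51 m/kyr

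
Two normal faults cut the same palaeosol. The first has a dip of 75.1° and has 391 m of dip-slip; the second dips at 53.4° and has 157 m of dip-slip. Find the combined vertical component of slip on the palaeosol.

throw_A = 391 × sin(75.1°) = 377.9 m
throw_B = 157 × sin(53.4°) = 126 m
total = 377.9 + 126 = 504 m

504 m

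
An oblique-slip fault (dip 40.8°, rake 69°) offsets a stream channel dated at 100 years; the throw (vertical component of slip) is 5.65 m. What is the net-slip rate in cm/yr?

dip-slip = throw / sin(dip) = 5.65 / sin(40.8°) = 8.647 m
net slip = dip-slip / sin(rake) = 8.647 / sin(69°) = 9.262 m
rate = 9.262 m / 100 years = 0.0926 m/yr = 9.26 cm/yr

9.26 cm/yr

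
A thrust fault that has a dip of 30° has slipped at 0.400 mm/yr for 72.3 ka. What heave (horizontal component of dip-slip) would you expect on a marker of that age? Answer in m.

dip-slip = rate × time = 0.400 mm/yr × 72.3 ka = 28.92 m
heave = dip-slip × cos(dip) = 28.92 × cos(30°) = 25 m

25 m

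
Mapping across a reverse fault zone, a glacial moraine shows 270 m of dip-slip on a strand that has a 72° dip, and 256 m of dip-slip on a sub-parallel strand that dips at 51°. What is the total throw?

456 m

throw_A = 270 × sin(72°) = 256.8 m
throw_B = 256 × sin(51°) = 198.9 m
total = 256.8 + 198.9 = 456 m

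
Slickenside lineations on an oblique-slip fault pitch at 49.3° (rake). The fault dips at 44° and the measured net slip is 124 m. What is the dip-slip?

dip-slip = net slip × sin(rake) = 124 m × sin(49.3°) = 94 m

94 m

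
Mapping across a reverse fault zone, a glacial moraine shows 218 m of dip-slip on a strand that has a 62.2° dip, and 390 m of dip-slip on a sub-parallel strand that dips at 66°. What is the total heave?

heave_A = 218 × cos(62.2°) = 101.7 m
heave_B = 390 × cos(66°) = 158.6 m
total = 101.7 + 158.6 = 260 m

260 m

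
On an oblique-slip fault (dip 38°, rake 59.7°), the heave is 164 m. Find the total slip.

241 m

dip-slip = heave / cos(dip) = 164 / cos(38°) = 208.1 m
net slip = dip-slip / sin(rake) = 208.1 / sin(59.7°) = 241 m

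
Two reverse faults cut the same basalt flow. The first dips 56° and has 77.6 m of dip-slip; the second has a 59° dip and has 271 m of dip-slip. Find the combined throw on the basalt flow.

throw_A = 77.6 × sin(56°) = 64.33 m
throw_B = 271 × sin(59°) = 232.3 m
total = 64.33 + 232.3 = 297 m

297 m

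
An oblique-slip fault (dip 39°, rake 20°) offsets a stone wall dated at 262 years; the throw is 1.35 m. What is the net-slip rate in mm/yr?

23.9 mm/yr

dip-slip = throw / sin(dip) = 1.35 / sin(39°) = 2.145 m
net slip = dip-slip / sin(rake) = 2.145 / sin(20°) = 6.272 m
rate = 6.272 m / 262 years = 0.0239 m/yr = 23.9 mm/yr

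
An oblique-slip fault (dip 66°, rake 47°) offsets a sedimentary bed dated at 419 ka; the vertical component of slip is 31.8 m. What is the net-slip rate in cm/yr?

dip-slip = throw / sin(dip) = 31.8 / sin(66°) = 34.81 m
net slip = dip-slip / sin(rake) = 34.81 / sin(47°) = 47.60 m
rate = 47.60 m / 419 ka = 0.000114 m/yr = 0.0114 cm/yr

0.0114 cm/yr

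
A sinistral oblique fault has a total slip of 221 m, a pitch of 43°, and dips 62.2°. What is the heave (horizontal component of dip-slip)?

70.3 m

dip-slip = net slip × sin(rake) = 221 m × sin(43°) = 150.7 m
heave = dip-slip × cos(dip) = 150.7 × cos(62.2°) = 70.3 m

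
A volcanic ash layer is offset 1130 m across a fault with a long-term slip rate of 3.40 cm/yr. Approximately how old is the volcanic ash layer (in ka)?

age = offset / rate = 1130 m / (3.40 cm/yr) = 33200 yr = 33.2 ka

33.2 ka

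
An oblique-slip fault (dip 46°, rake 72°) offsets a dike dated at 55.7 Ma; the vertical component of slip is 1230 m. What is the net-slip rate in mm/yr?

0.0323 mm/yr

dip-slip = throw / sin(dip) = 1230 / sin(46°) = 1710 m
net slip = dip-slip / sin(rake) = 1710 / sin(72°) = 1798 m
rate = 1798 m / 55.7 Ma = 0.0000323 m/yr = 0.0323 mm/yr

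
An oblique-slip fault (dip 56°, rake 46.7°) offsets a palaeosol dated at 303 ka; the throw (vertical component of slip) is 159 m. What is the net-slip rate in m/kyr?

dip-slip = throw / sin(dip) = 159 / sin(56°) = 191.8 m
net slip = dip-slip / sin(rake) = 191.8 / sin(46.7°) = 263.5 m
rate = 263.5 m / 303 ka = 0.000870 m/yr = 0.870 m/kyr

0.870 m/kyr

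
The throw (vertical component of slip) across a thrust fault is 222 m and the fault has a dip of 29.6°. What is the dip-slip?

dip-slip = throw / sin(dip) = 222 / sin(29.6°) = 449 m

449 m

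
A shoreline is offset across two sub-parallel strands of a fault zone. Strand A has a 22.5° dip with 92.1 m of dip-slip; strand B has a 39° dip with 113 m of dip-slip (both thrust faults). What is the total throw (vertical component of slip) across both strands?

106 m

throw_A = 92.1 × sin(22.5°) = 35.25 m
throw_B = 113 × sin(39°) = 71.11 m
total = 35.25 + 71.11 = 106 m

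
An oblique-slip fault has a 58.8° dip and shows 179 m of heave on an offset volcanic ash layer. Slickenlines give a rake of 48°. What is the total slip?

465 m

dip-slip = heave / cos(dip) = 179 / cos(58.8°) = 345.5 m
net slip = dip-slip / sin(rake) = 345.5 / sin(48°) = 465 m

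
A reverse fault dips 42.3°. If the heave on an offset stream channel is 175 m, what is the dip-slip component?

237 m

dip-slip = heave / cos(dip) = 175 / cos(42.3°) = 237 m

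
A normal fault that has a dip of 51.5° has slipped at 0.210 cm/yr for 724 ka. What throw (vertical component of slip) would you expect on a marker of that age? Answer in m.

1190 m

dip-slip = rate × time = 0.210 cm/yr × 724 ka = 1520 m
throw = dip-slip × sin(dip) = 1520 × sin(51.5°) = 1190 m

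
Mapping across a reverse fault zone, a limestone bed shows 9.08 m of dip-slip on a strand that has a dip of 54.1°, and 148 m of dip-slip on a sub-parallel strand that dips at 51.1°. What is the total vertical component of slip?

throw_A = 9.08 × sin(54.1°) = 7.355 m
throw_B = 148 × sin(51.1°) = 115.2 m
total = 7.355 + 115.2 = 123 m

123 m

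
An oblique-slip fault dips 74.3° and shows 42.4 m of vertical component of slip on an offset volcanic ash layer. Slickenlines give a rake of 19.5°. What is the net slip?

dip-slip = throw / sin(dip) = 42.4 / sin(74.3°) = 44.04 m
net slip = dip-slip / sin(rake) = 44.04 / sin(19.5°) = 132 m

132 m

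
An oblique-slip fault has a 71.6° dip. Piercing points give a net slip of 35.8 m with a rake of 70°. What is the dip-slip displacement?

dip-slip = net slip × sin(rake) = 35.8 m × sin(70°) = 33.6 m

33.6 m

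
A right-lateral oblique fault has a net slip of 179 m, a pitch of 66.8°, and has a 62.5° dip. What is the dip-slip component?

165 m

dip-slip = net slip × sin(rake) = 179 m × sin(66.8°) = 165 m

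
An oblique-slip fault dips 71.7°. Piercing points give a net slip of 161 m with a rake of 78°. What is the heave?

49.4 m

dip-slip = net slip × sin(rake) = 161 m × sin(78°) = 157.5 m
heave = dip-slip × cos(dip) = 157.5 × cos(71.7°) = 49.4 m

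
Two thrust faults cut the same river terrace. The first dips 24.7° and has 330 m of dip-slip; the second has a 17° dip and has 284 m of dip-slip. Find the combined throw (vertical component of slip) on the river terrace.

throw_A = 330 × sin(24.7°) = 137.9 m
throw_B = 284 × sin(17°) = 83.03 m
total = 137.9 + 83.03 = 221 m

221 m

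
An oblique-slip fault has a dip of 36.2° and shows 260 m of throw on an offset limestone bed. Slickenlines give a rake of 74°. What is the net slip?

dip-slip = throw / sin(dip) = 260 / sin(36.2°) = 440.2 m
net slip = dip-slip / sin(rake) = 440.2 / sin(74°) = 458 m

458 m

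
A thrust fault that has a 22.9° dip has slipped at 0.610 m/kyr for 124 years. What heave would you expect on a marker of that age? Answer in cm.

dip-slip = rate × time = 0.610 m/kyr × 124 years = 0.07564 m
heave = dip-slip × cos(dip) = 0.07564 × cos(22.9°) = 0.0697 m = 6.97 cm

6.97 cm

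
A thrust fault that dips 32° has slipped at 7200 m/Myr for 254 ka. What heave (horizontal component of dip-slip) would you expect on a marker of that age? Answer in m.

1550 m

dip-slip = rate × time = 7200 m/Myr × 254 ka = 1829 m
heave = dip-slip × cos(dip) = 1829 × cos(32°) = 1550 m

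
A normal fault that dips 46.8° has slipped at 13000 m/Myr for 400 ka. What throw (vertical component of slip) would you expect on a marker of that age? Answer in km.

3.79 km

dip-slip = rate × time = 13000 m/Myr × 400 ka = 5200 m
throw = dip-slip × sin(dip) = 5200 × sin(46.8°) = 3790 m = 3.79 km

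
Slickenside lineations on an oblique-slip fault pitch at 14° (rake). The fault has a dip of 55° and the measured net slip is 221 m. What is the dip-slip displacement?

dip-slip = net slip × sin(rake) = 221 m × sin(14°) = 53.5 m

53.5 m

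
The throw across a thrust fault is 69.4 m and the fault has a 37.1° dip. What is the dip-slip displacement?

dip-slip = throw / sin(dip) = 69.4 / sin(37.1°) = 115 m

115 m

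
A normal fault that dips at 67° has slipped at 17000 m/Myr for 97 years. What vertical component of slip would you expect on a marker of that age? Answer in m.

1.52 m

dip-slip = rate × time = 17000 m/Myr × 97 years = 1.649 m
throw = dip-slip × sin(dip) = 1.649 × sin(67°) = 1.52 m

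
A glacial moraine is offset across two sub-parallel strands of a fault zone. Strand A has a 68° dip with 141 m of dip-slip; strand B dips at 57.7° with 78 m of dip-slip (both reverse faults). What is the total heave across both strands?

94.5 m

heave_A = 141 × cos(68°) = 52.82 m
heave_B = 78 × cos(57.7°) = 41.68 m
total = 52.82 + 41.68 = 94.5 m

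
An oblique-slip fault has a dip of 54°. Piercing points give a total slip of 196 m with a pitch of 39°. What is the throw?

99.8 m

dip-slip = net slip × sin(rake) = 196 m × sin(39°) = 123.3 m
throw = dip-slip × sin(dip) = 123.3 × sin(54°) = 99.8 m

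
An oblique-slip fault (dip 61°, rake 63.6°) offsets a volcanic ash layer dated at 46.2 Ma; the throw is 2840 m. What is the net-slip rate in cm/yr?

dip-slip = throw / sin(dip) = 2840 / sin(61°) = 3247 m
net slip = dip-slip / sin(rake) = 3247 / sin(63.6°) = 3625 m
rate = 3625 m / 46.2 Ma = 0.0000785 m/yr = 0.00785 cm/yr

0.00785 cm/yr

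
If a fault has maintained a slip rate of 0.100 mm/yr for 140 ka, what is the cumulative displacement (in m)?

14 m

slip = rate × time = 0.100 mm/yr × 140 ka = 14 m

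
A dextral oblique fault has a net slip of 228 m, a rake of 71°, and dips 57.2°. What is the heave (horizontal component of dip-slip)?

117 m

dip-slip = net slip × sin(rake) = 228 m × sin(71°) = 215.6 m
heave = dip-slip × cos(dip) = 215.6 × cos(57.2°) = 117 m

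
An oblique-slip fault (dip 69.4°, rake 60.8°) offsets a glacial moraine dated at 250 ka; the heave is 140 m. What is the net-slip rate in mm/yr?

dip-slip = heave / cos(dip) = 140 / cos(69.4°) = 397.9 m
net slip = dip-slip / sin(rake) = 397.9 / sin(60.8°) = 455.8 m
rate = 455.8 m / 250 ka = 0.00182 m/yr = 1.82 mm/yr

1.82 mm/yr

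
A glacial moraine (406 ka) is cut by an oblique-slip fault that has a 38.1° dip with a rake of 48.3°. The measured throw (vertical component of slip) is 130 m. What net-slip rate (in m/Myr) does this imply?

dip-slip = throw / sin(dip) = 130 / sin(38.1°) = 210.7 m
net slip = dip-slip / sin(rake) = 210.7 / sin(48.3°) = 282.2 m
rate = 282.2 m / 406 ka = 0.000695 m/yr = 695 m/Myr

695 m/Myr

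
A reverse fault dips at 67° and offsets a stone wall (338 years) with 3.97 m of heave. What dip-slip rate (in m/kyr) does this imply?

30.1 m/kyr

dip-slip = heave / cos(dip) = 3.97 m / cos(67°) = 10.16 m
rate = 10.16 m / 338 years = 0.0301 m/yr = 30.1 m/kyr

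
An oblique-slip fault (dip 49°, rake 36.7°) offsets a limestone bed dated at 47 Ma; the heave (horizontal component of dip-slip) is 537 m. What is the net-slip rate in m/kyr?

dip-slip = heave / cos(dip) = 537 / cos(49°) = 818.5 m
net slip = dip-slip / sin(rake) = 818.5 / sin(36.7°) = 1370 m
rate = 1370 m / 47 Ma = 0.0000291 m/yr = 0.0291 m/kyr

0.0291 m/kyr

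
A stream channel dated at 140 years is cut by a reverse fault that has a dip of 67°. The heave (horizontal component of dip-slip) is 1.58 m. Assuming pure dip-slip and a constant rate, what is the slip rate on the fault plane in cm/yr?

dip-slip = heave / cos(dip) = 1.58 m / cos(67°) = 4.044 m
rate = 4.044 m / 140 years = 0.0289 m/yr = 2.89 cm/yr

2.89 cm/yr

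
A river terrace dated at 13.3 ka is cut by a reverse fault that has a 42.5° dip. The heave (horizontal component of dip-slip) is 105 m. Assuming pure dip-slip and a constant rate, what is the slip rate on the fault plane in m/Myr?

10700 m/Myr

dip-slip = heave / cos(dip) = 105 m / cos(42.5°) = 142.4 m
rate = 142.4 m / 13.3 ka = 0.0107 m/yr = 10700 m/Myr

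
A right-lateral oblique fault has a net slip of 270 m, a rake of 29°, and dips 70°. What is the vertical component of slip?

dip-slip = net slip × sin(rake) = 270 m × sin(29°) = 130.9 m
throw = dip-slip × sin(dip) = 130.9 × sin(70°) = 123 m

123 m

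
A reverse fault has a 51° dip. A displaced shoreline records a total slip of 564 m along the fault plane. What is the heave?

355 m

heave = dip-slip × cos(dip) = 564 m × cos(51°) = 355 m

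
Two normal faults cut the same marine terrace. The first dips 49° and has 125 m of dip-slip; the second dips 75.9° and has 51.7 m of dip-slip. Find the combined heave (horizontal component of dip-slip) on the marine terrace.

heave_A = 125 × cos(49°) = 82.01 m
heave_B = 51.7 × cos(75.9°) = 12.59 m
total = 82.01 + 12.59 = 94.6 m

94.6 m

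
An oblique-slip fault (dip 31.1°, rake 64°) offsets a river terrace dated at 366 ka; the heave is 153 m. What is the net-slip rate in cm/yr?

0.0543 cm/yr

dip-slip = heave / cos(dip) = 153 / cos(31.1°) = 178.7 m
net slip = dip-slip / sin(rake) = 178.7 / sin(64°) = 198.8 m
rate = 198.8 m / 366 ka = 0.000543 m/yr = 0.0543 cm/yr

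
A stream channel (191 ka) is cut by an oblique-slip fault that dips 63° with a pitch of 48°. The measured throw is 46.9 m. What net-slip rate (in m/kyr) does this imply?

dip-slip = throw / sin(dip) = 46.9 / sin(63°) = 52.64 m
net slip = dip-slip / sin(rake) = 52.64 / sin(48°) = 70.83 m
rate = 70.83 m / 191 ka = 0.000371 m/yr = 0.371 m/kyr

0.371 m/kyr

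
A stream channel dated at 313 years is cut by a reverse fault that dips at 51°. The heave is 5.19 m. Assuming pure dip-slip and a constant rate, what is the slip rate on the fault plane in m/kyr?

26.3 m/kyr

dip-slip = heave / cos(dip) = 5.19 m / cos(51°) = 8.247 m
rate = 8.247 m / 313 years = 0.0263 m/yr = 26.3 m/kyr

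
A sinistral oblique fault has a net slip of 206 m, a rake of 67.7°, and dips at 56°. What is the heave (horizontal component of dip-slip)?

107 m

dip-slip = net slip × sin(rake) = 206 m × sin(67.7°) = 190.6 m
heave = dip-slip × cos(dip) = 190.6 × cos(56°) = 107 m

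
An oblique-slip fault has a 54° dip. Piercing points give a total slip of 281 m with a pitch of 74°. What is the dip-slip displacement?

270 m

dip-slip = net slip × sin(rake) = 281 m × sin(74°) = 270 m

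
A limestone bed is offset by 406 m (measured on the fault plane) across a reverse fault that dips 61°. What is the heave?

197 m

heave = dip-slip × cos(dip) = 406 m × cos(61°) = 197 m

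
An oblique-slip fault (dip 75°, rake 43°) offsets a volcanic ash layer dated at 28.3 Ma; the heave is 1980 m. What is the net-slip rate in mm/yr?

dip-slip = heave / cos(dip) = 1980 / cos(75°) = 7650 m
net slip = dip-slip / sin(rake) = 7650 / sin(43°) = 11220 m
rate = 11220 m / 28.3 Ma = 0.000396 m/yr = 0.396 mm/yr

0.396 mm/yr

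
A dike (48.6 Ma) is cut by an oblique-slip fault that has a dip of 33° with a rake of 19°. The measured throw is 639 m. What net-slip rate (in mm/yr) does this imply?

0.0742 mm/yr

dip-slip = throw / sin(dip) = 639 / sin(33°) = 1173 m
net slip = dip-slip / sin(rake) = 1173 / sin(19°) = 3604 m
rate = 3604 m / 48.6 Ma = 0.0000742 m/yr = 0.0742 mm/yr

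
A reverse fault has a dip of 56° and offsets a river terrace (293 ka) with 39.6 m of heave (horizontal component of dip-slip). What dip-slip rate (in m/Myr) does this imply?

dip-slip = heave / cos(dip) = 39.6 m / cos(56°) = 70.82 m
rate = 70.82 m / 293 ka = 0.000242 m/yr = 242 m/Myr

242 m/Myr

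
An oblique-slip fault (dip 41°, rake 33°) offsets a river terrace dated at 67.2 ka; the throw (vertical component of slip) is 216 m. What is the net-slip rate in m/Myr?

9000 m/Myr

dip-slip = throw / sin(dip) = 216 / sin(41°) = 329.2 m
net slip = dip-slip / sin(rake) = 329.2 / sin(33°) = 604.5 m
rate = 604.5 m / 67.2 ka = 0.00900 m/yr = 9000 m/Myr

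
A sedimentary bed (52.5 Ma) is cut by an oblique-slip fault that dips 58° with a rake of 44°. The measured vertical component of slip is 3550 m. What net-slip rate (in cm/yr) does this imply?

dip-slip = throw / sin(dip) = 3550 / sin(58°) = 4186 m
net slip = dip-slip / sin(rake) = 4186 / sin(44°) = 6026 m
rate = 6026 m / 52.5 Ma = 0.000115 m/yr = 0.0115 cm/yr

0.0115 cm/yr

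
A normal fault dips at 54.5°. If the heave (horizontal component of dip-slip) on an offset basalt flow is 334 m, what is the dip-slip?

dip-slip = heave / cos(dip) = 334 / cos(54.5°) = 575 m

575 m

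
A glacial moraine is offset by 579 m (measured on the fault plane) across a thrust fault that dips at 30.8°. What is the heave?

heave = dip-slip × cos(dip) = 579 m × cos(30.8°) = 497 m

497 m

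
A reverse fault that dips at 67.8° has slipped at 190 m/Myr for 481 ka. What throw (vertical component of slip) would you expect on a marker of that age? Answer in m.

84.6 m

dip-slip = rate × time = 190 m/Myr × 481 ka = 91.39 m
throw = dip-slip × sin(dip) = 91.39 × sin(67.8°) = 84.6 m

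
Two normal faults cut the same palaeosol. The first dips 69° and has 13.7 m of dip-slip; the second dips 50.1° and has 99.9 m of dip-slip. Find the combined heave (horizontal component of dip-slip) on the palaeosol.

69 m

heave_A = 13.7 × cos(69°) = 4.910 m
heave_B = 99.9 × cos(50.1°) = 64.08 m
total = 4.910 + 64.08 = 69 m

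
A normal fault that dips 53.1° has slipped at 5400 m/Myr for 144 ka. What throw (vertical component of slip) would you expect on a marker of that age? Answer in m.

622 m

dip-slip = rate × time = 5400 m/Myr × 144 ka = 777.6 m
throw = dip-slip × sin(dip) = 777.6 × sin(53.1°) = 622 m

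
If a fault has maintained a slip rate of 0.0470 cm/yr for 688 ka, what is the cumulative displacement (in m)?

323 m

slip = rate × time = 0.0470 cm/yr × 688 ka = 323 m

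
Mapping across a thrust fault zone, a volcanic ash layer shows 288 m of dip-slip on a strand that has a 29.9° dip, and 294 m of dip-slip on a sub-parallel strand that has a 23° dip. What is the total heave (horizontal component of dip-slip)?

520 m

heave_A = 288 × cos(29.9°) = 249.7 m
heave_B = 294 × cos(23°) = 270.6 m
total = 249.7 + 270.6 = 520 m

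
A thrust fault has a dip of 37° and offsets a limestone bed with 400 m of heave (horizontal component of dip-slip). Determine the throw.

throw = heave × tan(dip) = 400 × tan(37°) = 301 m

301 m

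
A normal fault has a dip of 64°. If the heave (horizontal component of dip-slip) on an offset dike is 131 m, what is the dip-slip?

dip-slip = heave / cos(dip) = 131 / cos(64°) = 299 m

299 m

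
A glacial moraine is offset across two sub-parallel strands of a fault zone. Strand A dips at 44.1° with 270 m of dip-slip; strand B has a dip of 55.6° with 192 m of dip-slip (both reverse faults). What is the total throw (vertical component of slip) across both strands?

throw_A = 270 × sin(44.1°) = 187.9 m
throw_B = 192 × sin(55.6°) = 158.4 m
total = 187.9 + 158.4 = 346 m

346 m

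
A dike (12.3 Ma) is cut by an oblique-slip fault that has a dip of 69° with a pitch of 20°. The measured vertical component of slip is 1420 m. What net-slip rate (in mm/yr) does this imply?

dip-slip = throw / sin(dip) = 1420 / sin(69°) = 1521 m
net slip = dip-slip / sin(rake) = 1521 / sin(20°) = 4447 m
rate = 4447 m / 12.3 Ma = 0.000362 m/yr = 0.362 mm/yr

0.362 mm/yr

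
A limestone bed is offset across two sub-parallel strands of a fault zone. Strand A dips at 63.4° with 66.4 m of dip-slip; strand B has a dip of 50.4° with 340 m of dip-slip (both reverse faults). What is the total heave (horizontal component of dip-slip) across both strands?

246 m

heave_A = 66.4 × cos(63.4°) = 29.73 m
heave_B = 340 × cos(50.4°) = 216.7 m
total = 29.73 + 216.7 = 246 m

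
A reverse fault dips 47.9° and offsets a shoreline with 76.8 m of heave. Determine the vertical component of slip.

85 m

throw = heave × tan(dip) = 76.8 × tan(47.9°) = 85 m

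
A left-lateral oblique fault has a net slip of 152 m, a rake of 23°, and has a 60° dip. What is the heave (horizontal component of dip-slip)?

29.7 m

dip-slip = net slip × sin(rake) = 152 m × sin(23°) = 59.39 m
heave = dip-slip × cos(dip) = 59.39 × cos(60°) = 29.7 m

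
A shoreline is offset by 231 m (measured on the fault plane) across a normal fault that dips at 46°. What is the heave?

160 m

heave = dip-slip × cos(dip) = 231 m × cos(46°) = 160 m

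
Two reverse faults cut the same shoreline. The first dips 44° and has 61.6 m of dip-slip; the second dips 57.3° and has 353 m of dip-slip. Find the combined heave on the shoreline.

heave_A = 61.6 × cos(44°) = 44.31 m
heave_B = 353 × cos(57.3°) = 190.7 m
total = 44.31 + 190.7 = 235 m

235 m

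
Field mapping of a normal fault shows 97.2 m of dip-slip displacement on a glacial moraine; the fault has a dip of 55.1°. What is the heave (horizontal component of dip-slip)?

heave = dip-slip × cos(dip) = 97.2 m × cos(55.1°) = 55.6 m

55.6 m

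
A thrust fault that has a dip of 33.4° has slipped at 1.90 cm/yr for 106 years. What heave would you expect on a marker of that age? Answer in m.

1.68 m

dip-slip = rate × time = 1.90 cm/yr × 106 years = 2.014 m
heave = dip-slip × cos(dip) = 2.014 × cos(33.4°) = 1.68 m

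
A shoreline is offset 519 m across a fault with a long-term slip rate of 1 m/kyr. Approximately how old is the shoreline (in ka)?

age = offset / rate = 519 m / (1 m/kyr) = 519000 yr = 519 ka

519 ka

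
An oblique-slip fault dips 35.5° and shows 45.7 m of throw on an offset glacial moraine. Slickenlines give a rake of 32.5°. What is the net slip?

146 m

dip-slip = throw / sin(dip) = 45.7 / sin(35.5°) = 78.70 m
net slip = dip-slip / sin(rake) = 78.70 / sin(32.5°) = 146 m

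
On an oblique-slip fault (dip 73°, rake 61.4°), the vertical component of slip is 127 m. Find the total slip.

dip-slip = throw / sin(dip) = 127 / sin(73°) = 132.8 m
net slip = dip-slip / sin(rake) = 132.8 / sin(61.4°) = 151 m

151 m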